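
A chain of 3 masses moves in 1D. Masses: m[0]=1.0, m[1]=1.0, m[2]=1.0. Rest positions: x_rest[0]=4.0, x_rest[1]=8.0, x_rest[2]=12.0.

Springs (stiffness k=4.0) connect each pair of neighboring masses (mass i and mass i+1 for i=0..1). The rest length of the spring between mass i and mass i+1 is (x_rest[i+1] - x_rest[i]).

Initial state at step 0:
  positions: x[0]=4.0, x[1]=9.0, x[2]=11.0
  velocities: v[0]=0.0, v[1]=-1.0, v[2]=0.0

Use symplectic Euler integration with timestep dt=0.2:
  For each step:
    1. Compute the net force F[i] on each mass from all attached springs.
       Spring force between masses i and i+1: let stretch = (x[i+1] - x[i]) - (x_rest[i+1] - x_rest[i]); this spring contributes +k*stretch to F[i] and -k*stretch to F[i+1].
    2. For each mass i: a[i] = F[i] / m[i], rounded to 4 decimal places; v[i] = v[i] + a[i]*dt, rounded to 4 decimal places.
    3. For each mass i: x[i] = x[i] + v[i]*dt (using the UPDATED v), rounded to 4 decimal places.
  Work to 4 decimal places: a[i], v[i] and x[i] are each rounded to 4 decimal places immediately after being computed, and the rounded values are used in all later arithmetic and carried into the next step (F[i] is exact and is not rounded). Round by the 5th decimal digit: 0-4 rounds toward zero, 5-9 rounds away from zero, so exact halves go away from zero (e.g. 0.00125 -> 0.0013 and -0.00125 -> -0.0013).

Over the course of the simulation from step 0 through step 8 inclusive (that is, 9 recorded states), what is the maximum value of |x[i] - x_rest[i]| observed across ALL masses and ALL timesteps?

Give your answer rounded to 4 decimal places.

Answer: 1.5971

Derivation:
Step 0: x=[4.0000 9.0000 11.0000] v=[0.0000 -1.0000 0.0000]
Step 1: x=[4.1600 8.3200 11.3200] v=[0.8000 -3.4000 1.6000]
Step 2: x=[4.3456 7.4544 11.8000] v=[0.9280 -4.3280 2.4000]
Step 3: x=[4.3886 6.7867 12.2247] v=[0.2150 -3.3386 2.1235]
Step 4: x=[4.1753 6.6054 12.4193] v=[-1.0665 -0.9067 0.9731]
Step 5: x=[3.7108 6.9655 12.3237] v=[-2.3224 1.8003 -0.4780]
Step 6: x=[3.1271 7.6621 12.0108] v=[-2.9186 3.4831 -1.5646]
Step 7: x=[2.6290 8.3289 11.6421] v=[-2.4906 3.3341 -1.8436]
Step 8: x=[2.4029 8.6138 11.3833] v=[-1.1307 1.4247 -1.2942]
Max displacement = 1.5971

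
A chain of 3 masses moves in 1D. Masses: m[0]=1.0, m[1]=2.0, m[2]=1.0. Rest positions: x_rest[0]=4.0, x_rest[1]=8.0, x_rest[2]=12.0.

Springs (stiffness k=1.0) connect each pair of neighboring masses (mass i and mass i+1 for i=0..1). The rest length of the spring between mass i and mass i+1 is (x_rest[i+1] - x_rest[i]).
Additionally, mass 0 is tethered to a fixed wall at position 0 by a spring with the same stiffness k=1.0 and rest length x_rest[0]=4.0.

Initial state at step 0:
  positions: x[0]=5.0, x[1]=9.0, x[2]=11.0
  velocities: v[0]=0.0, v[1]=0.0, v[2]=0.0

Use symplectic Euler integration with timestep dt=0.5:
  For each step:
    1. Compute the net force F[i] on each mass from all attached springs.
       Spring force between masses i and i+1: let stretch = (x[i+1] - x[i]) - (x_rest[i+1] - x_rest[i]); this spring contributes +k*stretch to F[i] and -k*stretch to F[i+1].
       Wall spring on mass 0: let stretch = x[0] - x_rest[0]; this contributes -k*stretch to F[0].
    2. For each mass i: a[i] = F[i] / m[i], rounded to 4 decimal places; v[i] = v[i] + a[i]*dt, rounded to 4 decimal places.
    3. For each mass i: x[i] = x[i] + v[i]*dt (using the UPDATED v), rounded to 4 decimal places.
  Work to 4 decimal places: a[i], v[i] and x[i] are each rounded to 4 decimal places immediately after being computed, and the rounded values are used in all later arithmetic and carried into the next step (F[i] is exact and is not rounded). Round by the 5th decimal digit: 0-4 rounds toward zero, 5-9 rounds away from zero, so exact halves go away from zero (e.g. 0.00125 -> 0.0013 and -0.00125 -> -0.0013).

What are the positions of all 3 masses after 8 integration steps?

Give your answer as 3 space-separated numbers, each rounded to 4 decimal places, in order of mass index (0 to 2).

Step 0: x=[5.0000 9.0000 11.0000] v=[0.0000 0.0000 0.0000]
Step 1: x=[4.7500 8.7500 11.5000] v=[-0.5000 -0.5000 1.0000]
Step 2: x=[4.3125 8.3438 12.3125] v=[-0.8750 -0.8125 1.6250]
Step 3: x=[3.8047 7.9297 13.1329] v=[-1.0156 -0.8282 1.6407]
Step 4: x=[3.3770 7.6504 13.6525] v=[-0.8555 -0.5587 1.0391]
Step 5: x=[3.1734 7.5872 13.6716] v=[-0.4073 -0.1265 0.0381]
Step 6: x=[3.2799 7.7328 13.1696] v=[0.2129 0.2912 -1.0041]
Step 7: x=[3.6796 8.0014 12.3084] v=[0.7994 0.5372 -1.7225]
Step 8: x=[4.2399 8.2682 11.3704] v=[1.1205 0.5335 -1.8760]

Answer: 4.2399 8.2682 11.3704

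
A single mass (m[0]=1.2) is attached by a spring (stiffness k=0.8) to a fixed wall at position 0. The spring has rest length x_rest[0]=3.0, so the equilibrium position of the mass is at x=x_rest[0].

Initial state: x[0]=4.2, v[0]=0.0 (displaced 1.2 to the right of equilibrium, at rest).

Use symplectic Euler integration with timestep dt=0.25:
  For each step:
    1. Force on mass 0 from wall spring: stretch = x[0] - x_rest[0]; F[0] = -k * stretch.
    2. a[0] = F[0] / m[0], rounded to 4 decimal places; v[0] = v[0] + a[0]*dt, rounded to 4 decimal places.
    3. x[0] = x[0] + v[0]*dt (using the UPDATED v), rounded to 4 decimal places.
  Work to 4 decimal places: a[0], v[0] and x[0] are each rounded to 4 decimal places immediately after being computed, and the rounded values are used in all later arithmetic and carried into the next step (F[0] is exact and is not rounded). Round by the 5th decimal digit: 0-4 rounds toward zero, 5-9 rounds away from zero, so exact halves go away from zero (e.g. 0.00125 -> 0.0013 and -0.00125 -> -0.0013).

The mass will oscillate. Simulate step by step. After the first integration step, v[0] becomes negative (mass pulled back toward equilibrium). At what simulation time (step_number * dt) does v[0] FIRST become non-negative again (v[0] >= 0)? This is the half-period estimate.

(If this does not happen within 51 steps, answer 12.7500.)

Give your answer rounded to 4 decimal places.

Step 0: x=[4.2000] v=[0.0000]
Step 1: x=[4.1500] v=[-0.2000]
Step 2: x=[4.0521] v=[-0.3917]
Step 3: x=[3.9103] v=[-0.5671]
Step 4: x=[3.7306] v=[-0.7188]
Step 5: x=[3.5205] v=[-0.8406]
Step 6: x=[3.2887] v=[-0.9274]
Step 7: x=[3.0448] v=[-0.9755]
Step 8: x=[2.7991] v=[-0.9830]
Step 9: x=[2.5617] v=[-0.9495]
Step 10: x=[2.3426] v=[-0.8765]
Step 11: x=[2.1509] v=[-0.7669]
Step 12: x=[1.9946] v=[-0.6254]
Step 13: x=[1.8802] v=[-0.4578]
Step 14: x=[1.8124] v=[-0.2712]
Step 15: x=[1.7941] v=[-0.0733]
Step 16: x=[1.8260] v=[0.1277]
First v>=0 after going negative at step 16, time=4.0000

Answer: 4.0000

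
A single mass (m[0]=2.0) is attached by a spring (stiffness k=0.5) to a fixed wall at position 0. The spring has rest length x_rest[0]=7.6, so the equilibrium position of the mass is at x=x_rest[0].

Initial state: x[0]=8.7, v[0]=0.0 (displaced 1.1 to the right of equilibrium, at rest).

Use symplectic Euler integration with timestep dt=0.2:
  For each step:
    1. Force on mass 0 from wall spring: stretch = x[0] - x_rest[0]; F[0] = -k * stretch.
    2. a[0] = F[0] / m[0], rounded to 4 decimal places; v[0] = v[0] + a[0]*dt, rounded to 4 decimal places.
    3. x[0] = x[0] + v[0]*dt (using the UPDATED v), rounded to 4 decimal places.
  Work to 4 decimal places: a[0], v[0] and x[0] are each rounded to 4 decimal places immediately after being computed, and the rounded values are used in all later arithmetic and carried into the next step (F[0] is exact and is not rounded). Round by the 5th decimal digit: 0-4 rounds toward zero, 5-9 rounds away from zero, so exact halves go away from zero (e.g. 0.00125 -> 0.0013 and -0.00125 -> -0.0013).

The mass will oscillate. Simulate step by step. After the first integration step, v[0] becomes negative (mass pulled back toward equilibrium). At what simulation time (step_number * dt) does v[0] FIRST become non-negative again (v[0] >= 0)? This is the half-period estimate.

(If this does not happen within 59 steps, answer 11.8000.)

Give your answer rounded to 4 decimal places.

Answer: 6.4000

Derivation:
Step 0: x=[8.7000] v=[0.0000]
Step 1: x=[8.6890] v=[-0.0550]
Step 2: x=[8.6671] v=[-0.1095]
Step 3: x=[8.6345] v=[-0.1629]
Step 4: x=[8.5916] v=[-0.2146]
Step 5: x=[8.5388] v=[-0.2642]
Step 6: x=[8.4766] v=[-0.3111]
Step 7: x=[8.4056] v=[-0.3549]
Step 8: x=[8.3266] v=[-0.3952]
Step 9: x=[8.2403] v=[-0.4315]
Step 10: x=[8.1476] v=[-0.4635]
Step 11: x=[8.0494] v=[-0.4909]
Step 12: x=[7.9467] v=[-0.5134]
Step 13: x=[7.8406] v=[-0.5307]
Step 14: x=[7.7321] v=[-0.5427]
Step 15: x=[7.6222] v=[-0.5493]
Step 16: x=[7.5121] v=[-0.5504]
Step 17: x=[7.4029] v=[-0.5460]
Step 18: x=[7.2957] v=[-0.5361]
Step 19: x=[7.1915] v=[-0.5209]
Step 20: x=[7.0914] v=[-0.5005]
Step 21: x=[6.9964] v=[-0.4751]
Step 22: x=[6.9074] v=[-0.4449]
Step 23: x=[6.8253] v=[-0.4103]
Step 24: x=[6.7510] v=[-0.3716]
Step 25: x=[6.6852] v=[-0.3291]
Step 26: x=[6.6285] v=[-0.2834]
Step 27: x=[6.5815] v=[-0.2348]
Step 28: x=[6.5447] v=[-0.1839]
Step 29: x=[6.5185] v=[-0.1311]
Step 30: x=[6.5031] v=[-0.0770]
Step 31: x=[6.4987] v=[-0.0222]
Step 32: x=[6.5053] v=[0.0329]
First v>=0 after going negative at step 32, time=6.4000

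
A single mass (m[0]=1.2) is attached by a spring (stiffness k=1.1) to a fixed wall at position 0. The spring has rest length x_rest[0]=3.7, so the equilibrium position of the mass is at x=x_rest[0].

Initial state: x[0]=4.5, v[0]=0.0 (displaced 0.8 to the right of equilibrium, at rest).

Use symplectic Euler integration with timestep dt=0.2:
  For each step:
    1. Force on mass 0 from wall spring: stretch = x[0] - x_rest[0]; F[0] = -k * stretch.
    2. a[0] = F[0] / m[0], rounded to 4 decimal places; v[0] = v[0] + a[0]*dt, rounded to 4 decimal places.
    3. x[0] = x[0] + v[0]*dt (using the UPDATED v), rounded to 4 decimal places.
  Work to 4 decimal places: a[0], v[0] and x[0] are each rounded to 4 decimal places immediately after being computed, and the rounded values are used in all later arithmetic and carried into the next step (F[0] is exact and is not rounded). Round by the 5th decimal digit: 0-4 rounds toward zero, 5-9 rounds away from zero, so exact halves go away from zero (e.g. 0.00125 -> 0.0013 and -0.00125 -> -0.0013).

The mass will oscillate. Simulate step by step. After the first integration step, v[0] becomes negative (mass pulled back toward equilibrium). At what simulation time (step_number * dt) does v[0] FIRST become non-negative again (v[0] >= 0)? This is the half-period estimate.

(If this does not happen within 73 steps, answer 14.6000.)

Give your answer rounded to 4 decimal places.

Answer: 3.4000

Derivation:
Step 0: x=[4.5000] v=[0.0000]
Step 1: x=[4.4707] v=[-0.1467]
Step 2: x=[4.4131] v=[-0.2880]
Step 3: x=[4.3294] v=[-0.4187]
Step 4: x=[4.2226] v=[-0.5341]
Step 5: x=[4.0966] v=[-0.6299]
Step 6: x=[3.9561] v=[-0.7026]
Step 7: x=[3.8062] v=[-0.7496]
Step 8: x=[3.6524] v=[-0.7691]
Step 9: x=[3.5003] v=[-0.7604]
Step 10: x=[3.3555] v=[-0.7238]
Step 11: x=[3.2234] v=[-0.6606]
Step 12: x=[3.1088] v=[-0.5732]
Step 13: x=[3.0158] v=[-0.4648]
Step 14: x=[2.9479] v=[-0.3394]
Step 15: x=[2.9076] v=[-0.2015]
Step 16: x=[2.8964] v=[-0.0562]
Step 17: x=[2.9146] v=[0.0911]
First v>=0 after going negative at step 17, time=3.4000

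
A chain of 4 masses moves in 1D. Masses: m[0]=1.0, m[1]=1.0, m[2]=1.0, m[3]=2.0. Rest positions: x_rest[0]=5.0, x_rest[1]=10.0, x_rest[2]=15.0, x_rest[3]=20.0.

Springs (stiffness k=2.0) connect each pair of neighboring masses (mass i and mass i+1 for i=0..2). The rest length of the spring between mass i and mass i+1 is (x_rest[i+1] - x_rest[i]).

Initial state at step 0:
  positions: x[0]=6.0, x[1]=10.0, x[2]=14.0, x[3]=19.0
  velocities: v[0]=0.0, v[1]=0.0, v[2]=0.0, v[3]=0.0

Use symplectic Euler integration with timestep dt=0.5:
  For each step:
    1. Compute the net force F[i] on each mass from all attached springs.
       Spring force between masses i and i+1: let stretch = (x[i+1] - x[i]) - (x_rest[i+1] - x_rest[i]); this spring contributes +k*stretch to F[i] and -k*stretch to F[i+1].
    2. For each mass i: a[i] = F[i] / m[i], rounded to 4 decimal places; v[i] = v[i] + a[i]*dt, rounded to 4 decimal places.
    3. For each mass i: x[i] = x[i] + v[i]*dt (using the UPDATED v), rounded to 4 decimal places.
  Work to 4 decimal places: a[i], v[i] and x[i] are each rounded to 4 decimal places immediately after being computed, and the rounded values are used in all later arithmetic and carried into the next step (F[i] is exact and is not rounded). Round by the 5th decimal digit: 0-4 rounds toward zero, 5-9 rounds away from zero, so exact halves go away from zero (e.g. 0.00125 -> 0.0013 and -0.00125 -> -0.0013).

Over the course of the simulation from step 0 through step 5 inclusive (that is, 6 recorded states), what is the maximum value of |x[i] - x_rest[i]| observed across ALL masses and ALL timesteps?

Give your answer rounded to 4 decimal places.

Step 0: x=[6.0000 10.0000 14.0000 19.0000] v=[0.0000 0.0000 0.0000 0.0000]
Step 1: x=[5.5000 10.0000 14.5000 19.0000] v=[-1.0000 0.0000 1.0000 0.0000]
Step 2: x=[4.7500 10.0000 15.0000 19.1250] v=[-1.5000 0.0000 1.0000 0.2500]
Step 3: x=[4.1250 9.8750 15.0625 19.4688] v=[-1.2500 -0.2500 0.1250 0.6875]
Step 4: x=[3.8750 9.4688 14.7344 19.9610] v=[-0.5000 -0.8125 -0.6562 0.9844]
Step 5: x=[3.9219 8.8985 14.3868 20.3966] v=[0.0938 -1.1407 -0.6952 0.8711]
Max displacement = 1.1250

Answer: 1.1250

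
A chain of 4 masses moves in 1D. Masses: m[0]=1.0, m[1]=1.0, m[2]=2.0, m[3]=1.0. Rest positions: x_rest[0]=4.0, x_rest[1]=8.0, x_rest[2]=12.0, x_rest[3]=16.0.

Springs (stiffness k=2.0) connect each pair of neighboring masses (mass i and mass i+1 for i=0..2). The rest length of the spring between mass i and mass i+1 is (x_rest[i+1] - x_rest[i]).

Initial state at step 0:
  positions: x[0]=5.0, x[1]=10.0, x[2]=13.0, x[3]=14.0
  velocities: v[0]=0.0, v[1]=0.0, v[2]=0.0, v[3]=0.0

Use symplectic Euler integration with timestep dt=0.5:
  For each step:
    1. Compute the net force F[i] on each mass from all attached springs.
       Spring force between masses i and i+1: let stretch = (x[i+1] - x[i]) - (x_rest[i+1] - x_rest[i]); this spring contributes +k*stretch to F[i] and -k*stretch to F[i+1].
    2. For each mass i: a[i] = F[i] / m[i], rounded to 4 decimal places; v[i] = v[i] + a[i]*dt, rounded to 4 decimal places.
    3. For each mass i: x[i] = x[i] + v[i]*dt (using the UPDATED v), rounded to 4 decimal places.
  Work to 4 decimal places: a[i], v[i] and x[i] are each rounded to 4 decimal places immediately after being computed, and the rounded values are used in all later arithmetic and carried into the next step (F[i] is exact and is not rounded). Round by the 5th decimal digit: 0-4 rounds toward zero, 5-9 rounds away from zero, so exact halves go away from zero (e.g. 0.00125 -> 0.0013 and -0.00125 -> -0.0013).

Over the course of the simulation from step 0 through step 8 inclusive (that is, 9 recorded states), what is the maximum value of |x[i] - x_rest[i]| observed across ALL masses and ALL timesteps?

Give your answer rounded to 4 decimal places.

Answer: 2.6875

Derivation:
Step 0: x=[5.0000 10.0000 13.0000 14.0000] v=[0.0000 0.0000 0.0000 0.0000]
Step 1: x=[5.5000 9.0000 12.5000 15.5000] v=[1.0000 -2.0000 -1.0000 3.0000]
Step 2: x=[5.7500 8.0000 11.8750 17.5000] v=[0.5000 -2.0000 -1.2500 4.0000]
Step 3: x=[5.1250 7.8125 11.6875 18.6875] v=[-1.2500 -0.3750 -0.3750 2.3750]
Step 4: x=[3.8438 8.2188 12.2813 18.3750] v=[-2.5625 0.8125 1.1875 -0.6250]
Step 5: x=[2.7501 8.4688 13.3829 17.0157] v=[-2.1875 0.5000 2.2031 -2.7187]
Step 6: x=[2.5157 8.3165 14.1642 15.8400] v=[-0.4688 -0.3046 1.5625 -2.3515]
Step 7: x=[3.1817 8.1877 13.9025 15.8264] v=[1.3320 -0.2577 -0.5235 -0.0273]
Step 8: x=[4.3507 8.4133 12.6930 16.8508] v=[2.3380 0.4511 -2.4190 2.0488]
Max displacement = 2.6875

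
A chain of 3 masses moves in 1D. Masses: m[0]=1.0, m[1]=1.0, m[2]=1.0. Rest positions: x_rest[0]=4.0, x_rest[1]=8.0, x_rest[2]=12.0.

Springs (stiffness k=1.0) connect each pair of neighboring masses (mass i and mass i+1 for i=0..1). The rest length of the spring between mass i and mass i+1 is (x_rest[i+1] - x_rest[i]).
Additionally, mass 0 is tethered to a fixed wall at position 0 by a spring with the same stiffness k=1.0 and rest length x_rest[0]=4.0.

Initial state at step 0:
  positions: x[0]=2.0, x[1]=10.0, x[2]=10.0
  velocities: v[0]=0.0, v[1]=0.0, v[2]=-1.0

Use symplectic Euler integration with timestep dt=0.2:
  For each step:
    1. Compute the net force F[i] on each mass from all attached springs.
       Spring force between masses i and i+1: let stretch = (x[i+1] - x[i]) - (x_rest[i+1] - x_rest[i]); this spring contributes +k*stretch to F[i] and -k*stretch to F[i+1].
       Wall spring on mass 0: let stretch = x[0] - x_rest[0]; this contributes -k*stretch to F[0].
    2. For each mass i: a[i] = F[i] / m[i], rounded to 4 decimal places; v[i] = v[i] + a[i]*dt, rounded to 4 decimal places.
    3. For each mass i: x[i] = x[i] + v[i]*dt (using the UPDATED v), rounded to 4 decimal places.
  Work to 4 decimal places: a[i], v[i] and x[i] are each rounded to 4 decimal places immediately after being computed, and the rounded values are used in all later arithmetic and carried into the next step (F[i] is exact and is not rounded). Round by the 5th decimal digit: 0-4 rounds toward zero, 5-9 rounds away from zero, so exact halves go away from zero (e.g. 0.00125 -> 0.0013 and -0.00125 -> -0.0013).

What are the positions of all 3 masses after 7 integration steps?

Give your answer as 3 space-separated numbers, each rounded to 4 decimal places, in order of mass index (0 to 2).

Step 0: x=[2.0000 10.0000 10.0000] v=[0.0000 0.0000 -1.0000]
Step 1: x=[2.2400 9.6800 9.9600] v=[1.2000 -1.6000 -0.2000]
Step 2: x=[2.6880 9.0736 10.0688] v=[2.2400 -3.0320 0.5440]
Step 3: x=[3.2839 8.2516 10.2978] v=[2.9795 -4.1101 1.1450]
Step 4: x=[3.9472 7.3127 10.6050] v=[3.3163 -4.6944 1.5358]
Step 5: x=[4.5872 6.3709 10.9405] v=[3.2000 -4.7090 1.6773]
Step 6: x=[5.1151 5.5405 11.2532] v=[2.6393 -4.1518 1.5634]
Step 7: x=[5.4554 4.9216 11.4974] v=[1.7014 -3.0943 1.2209]

Answer: 5.4554 4.9216 11.4974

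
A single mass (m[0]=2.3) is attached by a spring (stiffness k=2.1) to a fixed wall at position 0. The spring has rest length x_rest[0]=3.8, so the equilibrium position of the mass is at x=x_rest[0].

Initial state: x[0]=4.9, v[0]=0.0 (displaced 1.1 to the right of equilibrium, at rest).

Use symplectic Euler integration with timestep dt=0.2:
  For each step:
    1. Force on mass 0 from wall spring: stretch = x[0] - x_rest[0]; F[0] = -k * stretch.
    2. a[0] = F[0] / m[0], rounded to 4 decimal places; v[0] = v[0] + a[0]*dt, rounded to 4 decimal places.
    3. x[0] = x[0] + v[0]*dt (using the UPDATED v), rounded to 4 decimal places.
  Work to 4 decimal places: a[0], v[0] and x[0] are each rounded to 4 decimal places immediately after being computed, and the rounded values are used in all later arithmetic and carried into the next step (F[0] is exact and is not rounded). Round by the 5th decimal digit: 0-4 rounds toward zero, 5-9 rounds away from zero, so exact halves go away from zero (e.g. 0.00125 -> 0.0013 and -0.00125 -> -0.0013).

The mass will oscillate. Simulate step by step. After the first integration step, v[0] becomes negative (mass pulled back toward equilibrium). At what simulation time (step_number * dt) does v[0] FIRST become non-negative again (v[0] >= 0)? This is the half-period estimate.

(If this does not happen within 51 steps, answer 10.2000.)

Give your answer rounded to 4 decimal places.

Answer: 3.4000

Derivation:
Step 0: x=[4.9000] v=[0.0000]
Step 1: x=[4.8598] v=[-0.2009]
Step 2: x=[4.7809] v=[-0.3944]
Step 3: x=[4.6662] v=[-0.5735]
Step 4: x=[4.5199] v=[-0.7317]
Step 5: x=[4.3473] v=[-0.8632]
Step 6: x=[4.1547] v=[-0.9631]
Step 7: x=[3.9491] v=[-1.0279]
Step 8: x=[3.7381] v=[-1.0551]
Step 9: x=[3.5293] v=[-1.0438]
Step 10: x=[3.3304] v=[-0.9944]
Step 11: x=[3.1487] v=[-0.9086]
Step 12: x=[2.9908] v=[-0.7897]
Step 13: x=[2.8624] v=[-0.6419]
Step 14: x=[2.7683] v=[-0.4707]
Step 15: x=[2.7118] v=[-0.2823]
Step 16: x=[2.6951] v=[-0.0836]
Step 17: x=[2.7187] v=[0.1182]
First v>=0 after going negative at step 17, time=3.4000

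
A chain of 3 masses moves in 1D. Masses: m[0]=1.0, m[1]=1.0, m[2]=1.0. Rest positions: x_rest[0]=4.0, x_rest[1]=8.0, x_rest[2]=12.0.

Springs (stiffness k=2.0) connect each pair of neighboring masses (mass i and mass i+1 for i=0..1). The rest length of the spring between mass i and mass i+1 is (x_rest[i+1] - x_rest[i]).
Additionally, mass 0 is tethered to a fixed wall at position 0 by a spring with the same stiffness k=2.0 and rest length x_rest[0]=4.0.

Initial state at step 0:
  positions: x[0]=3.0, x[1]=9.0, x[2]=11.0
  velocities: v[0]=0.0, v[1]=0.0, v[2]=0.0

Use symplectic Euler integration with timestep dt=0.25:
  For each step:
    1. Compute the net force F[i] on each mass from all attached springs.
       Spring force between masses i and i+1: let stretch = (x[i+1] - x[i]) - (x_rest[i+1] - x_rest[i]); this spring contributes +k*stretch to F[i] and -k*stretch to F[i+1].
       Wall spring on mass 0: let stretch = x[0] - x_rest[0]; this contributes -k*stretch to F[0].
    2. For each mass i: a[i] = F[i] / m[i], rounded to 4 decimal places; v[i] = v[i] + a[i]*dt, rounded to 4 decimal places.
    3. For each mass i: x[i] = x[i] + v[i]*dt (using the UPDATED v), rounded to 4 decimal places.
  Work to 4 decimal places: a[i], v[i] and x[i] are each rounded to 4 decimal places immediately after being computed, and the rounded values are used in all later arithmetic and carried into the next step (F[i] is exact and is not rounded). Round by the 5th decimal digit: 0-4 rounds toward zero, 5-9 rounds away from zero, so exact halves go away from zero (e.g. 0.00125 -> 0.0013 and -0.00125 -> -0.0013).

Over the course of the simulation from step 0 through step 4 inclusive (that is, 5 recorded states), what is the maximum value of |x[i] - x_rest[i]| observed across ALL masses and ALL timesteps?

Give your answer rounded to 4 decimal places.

Answer: 1.4941

Derivation:
Step 0: x=[3.0000 9.0000 11.0000] v=[0.0000 0.0000 0.0000]
Step 1: x=[3.3750 8.5000 11.2500] v=[1.5000 -2.0000 1.0000]
Step 2: x=[3.9688 7.7031 11.6563] v=[2.3750 -3.1875 1.6250]
Step 3: x=[4.5333 6.9336 12.0684] v=[2.2578 -3.0781 1.6484]
Step 4: x=[4.8311 6.5059 12.3387] v=[1.1913 -1.7109 1.0810]
Max displacement = 1.4941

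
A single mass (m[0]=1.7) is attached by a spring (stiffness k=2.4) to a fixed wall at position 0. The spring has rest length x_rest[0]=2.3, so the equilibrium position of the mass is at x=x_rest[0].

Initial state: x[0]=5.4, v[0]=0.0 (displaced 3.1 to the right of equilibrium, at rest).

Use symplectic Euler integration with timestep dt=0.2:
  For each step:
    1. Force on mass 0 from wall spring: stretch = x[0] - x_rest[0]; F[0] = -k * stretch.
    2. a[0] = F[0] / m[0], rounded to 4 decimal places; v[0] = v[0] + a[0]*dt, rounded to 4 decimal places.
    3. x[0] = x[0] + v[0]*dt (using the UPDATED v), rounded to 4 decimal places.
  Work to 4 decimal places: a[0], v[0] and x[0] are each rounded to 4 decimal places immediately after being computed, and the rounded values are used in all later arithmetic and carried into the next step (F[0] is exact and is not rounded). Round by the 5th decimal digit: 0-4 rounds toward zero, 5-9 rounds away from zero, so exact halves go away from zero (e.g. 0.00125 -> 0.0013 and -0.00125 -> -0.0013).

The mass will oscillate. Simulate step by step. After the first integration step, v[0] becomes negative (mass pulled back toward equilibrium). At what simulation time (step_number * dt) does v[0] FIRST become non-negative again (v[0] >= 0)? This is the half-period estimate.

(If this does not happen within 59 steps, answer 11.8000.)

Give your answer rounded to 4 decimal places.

Step 0: x=[5.4000] v=[0.0000]
Step 1: x=[5.2249] v=[-0.8753]
Step 2: x=[4.8847] v=[-1.7012]
Step 3: x=[4.3985] v=[-2.4310]
Step 4: x=[3.7938] v=[-3.0235]
Step 5: x=[3.1047] v=[-3.4453]
Step 6: x=[2.3702] v=[-3.6725]
Step 7: x=[1.6317] v=[-3.6923]
Step 8: x=[0.9310] v=[-3.5036]
Step 9: x=[0.3076] v=[-3.1171]
Step 10: x=[-0.2033] v=[-2.5545]
Step 11: x=[-0.5728] v=[-1.8477]
Step 12: x=[-0.7801] v=[-1.0366]
Step 13: x=[-0.8135] v=[-0.1669]
Step 14: x=[-0.6711] v=[0.7122]
First v>=0 after going negative at step 14, time=2.8000

Answer: 2.8000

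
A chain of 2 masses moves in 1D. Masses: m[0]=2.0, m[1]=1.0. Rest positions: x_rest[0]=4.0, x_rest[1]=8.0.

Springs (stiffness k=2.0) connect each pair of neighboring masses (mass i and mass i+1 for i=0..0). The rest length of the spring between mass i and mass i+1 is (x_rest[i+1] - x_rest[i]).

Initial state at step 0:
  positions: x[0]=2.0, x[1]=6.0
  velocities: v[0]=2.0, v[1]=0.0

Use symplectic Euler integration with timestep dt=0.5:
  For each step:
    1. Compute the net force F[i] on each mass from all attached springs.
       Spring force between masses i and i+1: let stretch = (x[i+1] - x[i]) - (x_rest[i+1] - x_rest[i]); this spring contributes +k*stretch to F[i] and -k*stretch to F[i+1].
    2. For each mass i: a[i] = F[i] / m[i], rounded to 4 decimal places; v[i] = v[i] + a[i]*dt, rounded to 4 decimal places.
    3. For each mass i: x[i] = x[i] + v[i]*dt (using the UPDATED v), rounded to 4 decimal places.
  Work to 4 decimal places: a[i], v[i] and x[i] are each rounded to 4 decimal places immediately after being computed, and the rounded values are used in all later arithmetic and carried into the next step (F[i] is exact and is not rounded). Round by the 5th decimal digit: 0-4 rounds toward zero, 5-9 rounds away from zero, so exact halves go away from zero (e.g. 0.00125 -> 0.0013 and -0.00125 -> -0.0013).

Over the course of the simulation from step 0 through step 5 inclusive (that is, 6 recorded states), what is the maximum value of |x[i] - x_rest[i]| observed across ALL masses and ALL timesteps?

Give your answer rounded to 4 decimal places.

Answer: 2.1641

Derivation:
Step 0: x=[2.0000 6.0000] v=[2.0000 0.0000]
Step 1: x=[3.0000 6.0000] v=[2.0000 0.0000]
Step 2: x=[3.7500 6.5000] v=[1.5000 1.0000]
Step 3: x=[4.1875 7.6250] v=[0.8750 2.2500]
Step 4: x=[4.4844 9.0313] v=[0.5938 2.8125]
Step 5: x=[4.9181 10.1641] v=[0.8673 2.2656]
Max displacement = 2.1641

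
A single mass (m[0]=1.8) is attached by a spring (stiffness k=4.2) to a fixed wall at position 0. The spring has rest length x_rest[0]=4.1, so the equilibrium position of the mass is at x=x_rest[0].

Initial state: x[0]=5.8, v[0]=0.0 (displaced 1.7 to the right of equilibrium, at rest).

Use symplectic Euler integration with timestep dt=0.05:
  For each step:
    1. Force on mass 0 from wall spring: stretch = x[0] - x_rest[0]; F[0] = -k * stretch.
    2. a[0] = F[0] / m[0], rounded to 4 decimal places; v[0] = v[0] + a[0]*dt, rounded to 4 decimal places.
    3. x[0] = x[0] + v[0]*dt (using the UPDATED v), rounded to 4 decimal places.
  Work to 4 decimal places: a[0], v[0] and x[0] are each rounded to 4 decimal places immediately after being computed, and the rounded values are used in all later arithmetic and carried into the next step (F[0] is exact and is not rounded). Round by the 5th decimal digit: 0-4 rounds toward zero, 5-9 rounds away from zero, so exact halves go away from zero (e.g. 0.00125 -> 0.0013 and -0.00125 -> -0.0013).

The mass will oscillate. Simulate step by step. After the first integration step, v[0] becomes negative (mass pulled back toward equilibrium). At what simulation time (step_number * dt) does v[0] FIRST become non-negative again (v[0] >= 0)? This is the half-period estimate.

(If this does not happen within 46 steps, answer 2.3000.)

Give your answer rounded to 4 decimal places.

Answer: 2.1000

Derivation:
Step 0: x=[5.8000] v=[0.0000]
Step 1: x=[5.7901] v=[-0.1983]
Step 2: x=[5.7703] v=[-0.3955]
Step 3: x=[5.7408] v=[-0.5904]
Step 4: x=[5.7017] v=[-0.7818]
Step 5: x=[5.6533] v=[-0.9687]
Step 6: x=[5.5958] v=[-1.1499]
Step 7: x=[5.5296] v=[-1.3244]
Step 8: x=[5.4550] v=[-1.4912]
Step 9: x=[5.3725] v=[-1.6493]
Step 10: x=[5.2826] v=[-1.7978]
Step 11: x=[5.1858] v=[-1.9358]
Step 12: x=[5.0827] v=[-2.0625]
Step 13: x=[4.9738] v=[-2.1772]
Step 14: x=[4.8598] v=[-2.2791]
Step 15: x=[4.7414] v=[-2.3677]
Step 16: x=[4.6193] v=[-2.4425]
Step 17: x=[4.4941] v=[-2.5031]
Step 18: x=[4.3666] v=[-2.5491]
Step 19: x=[4.2376] v=[-2.5802]
Step 20: x=[4.1078] v=[-2.5963]
Step 21: x=[3.9779] v=[-2.5972]
Step 22: x=[3.8488] v=[-2.5830]
Step 23: x=[3.7211] v=[-2.5537]
Step 24: x=[3.5956] v=[-2.5095]
Step 25: x=[3.4731] v=[-2.4507]
Step 26: x=[3.3542] v=[-2.3776]
Step 27: x=[3.2397] v=[-2.2906]
Step 28: x=[3.1302] v=[-2.1902]
Step 29: x=[3.0263] v=[-2.0771]
Step 30: x=[2.9287] v=[-1.9518]
Step 31: x=[2.8379] v=[-1.8152]
Step 32: x=[2.7545] v=[-1.6680]
Step 33: x=[2.6790] v=[-1.5110]
Step 34: x=[2.6117] v=[-1.3452]
Step 35: x=[2.5531] v=[-1.1716]
Step 36: x=[2.5035] v=[-0.9911]
Step 37: x=[2.4633] v=[-0.8048]
Step 38: x=[2.4326] v=[-0.6139]
Step 39: x=[2.4116] v=[-0.4194]
Step 40: x=[2.4005] v=[-0.2224]
Step 41: x=[2.3993] v=[-0.0241]
Step 42: x=[2.4080] v=[0.1743]
First v>=0 after going negative at step 42, time=2.1000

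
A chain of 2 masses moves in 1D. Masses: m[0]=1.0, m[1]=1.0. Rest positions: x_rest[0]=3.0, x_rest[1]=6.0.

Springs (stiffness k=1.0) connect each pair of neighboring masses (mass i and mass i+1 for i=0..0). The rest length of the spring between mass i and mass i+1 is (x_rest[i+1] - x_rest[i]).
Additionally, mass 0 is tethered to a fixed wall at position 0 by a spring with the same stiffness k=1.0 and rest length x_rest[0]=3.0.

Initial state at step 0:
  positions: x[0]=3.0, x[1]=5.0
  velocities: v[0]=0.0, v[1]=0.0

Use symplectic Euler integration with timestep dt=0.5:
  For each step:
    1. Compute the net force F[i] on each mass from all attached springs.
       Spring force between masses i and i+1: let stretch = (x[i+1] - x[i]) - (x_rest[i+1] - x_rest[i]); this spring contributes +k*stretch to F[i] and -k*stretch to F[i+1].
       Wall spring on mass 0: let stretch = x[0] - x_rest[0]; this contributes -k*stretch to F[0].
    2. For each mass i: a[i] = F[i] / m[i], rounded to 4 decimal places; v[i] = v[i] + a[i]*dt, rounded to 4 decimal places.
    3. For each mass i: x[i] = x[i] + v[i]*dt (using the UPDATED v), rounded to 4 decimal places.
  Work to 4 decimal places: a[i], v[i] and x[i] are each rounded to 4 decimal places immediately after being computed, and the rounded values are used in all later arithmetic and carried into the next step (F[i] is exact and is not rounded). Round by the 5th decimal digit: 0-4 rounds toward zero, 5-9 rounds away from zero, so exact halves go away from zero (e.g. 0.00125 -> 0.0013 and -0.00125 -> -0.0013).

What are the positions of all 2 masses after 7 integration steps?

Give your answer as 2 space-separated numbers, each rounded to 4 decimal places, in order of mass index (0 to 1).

Step 0: x=[3.0000 5.0000] v=[0.0000 0.0000]
Step 1: x=[2.7500 5.2500] v=[-0.5000 0.5000]
Step 2: x=[2.4375 5.6250] v=[-0.6250 0.7500]
Step 3: x=[2.3125 5.9532] v=[-0.2500 0.6563]
Step 4: x=[2.5196 6.1212] v=[0.4141 0.3360]
Step 5: x=[2.9972 6.1388] v=[0.9551 0.0352]
Step 6: x=[3.5109 6.1210] v=[1.0273 -0.0356]
Step 7: x=[3.7994 6.2007] v=[0.5769 0.1594]

Answer: 3.7994 6.2007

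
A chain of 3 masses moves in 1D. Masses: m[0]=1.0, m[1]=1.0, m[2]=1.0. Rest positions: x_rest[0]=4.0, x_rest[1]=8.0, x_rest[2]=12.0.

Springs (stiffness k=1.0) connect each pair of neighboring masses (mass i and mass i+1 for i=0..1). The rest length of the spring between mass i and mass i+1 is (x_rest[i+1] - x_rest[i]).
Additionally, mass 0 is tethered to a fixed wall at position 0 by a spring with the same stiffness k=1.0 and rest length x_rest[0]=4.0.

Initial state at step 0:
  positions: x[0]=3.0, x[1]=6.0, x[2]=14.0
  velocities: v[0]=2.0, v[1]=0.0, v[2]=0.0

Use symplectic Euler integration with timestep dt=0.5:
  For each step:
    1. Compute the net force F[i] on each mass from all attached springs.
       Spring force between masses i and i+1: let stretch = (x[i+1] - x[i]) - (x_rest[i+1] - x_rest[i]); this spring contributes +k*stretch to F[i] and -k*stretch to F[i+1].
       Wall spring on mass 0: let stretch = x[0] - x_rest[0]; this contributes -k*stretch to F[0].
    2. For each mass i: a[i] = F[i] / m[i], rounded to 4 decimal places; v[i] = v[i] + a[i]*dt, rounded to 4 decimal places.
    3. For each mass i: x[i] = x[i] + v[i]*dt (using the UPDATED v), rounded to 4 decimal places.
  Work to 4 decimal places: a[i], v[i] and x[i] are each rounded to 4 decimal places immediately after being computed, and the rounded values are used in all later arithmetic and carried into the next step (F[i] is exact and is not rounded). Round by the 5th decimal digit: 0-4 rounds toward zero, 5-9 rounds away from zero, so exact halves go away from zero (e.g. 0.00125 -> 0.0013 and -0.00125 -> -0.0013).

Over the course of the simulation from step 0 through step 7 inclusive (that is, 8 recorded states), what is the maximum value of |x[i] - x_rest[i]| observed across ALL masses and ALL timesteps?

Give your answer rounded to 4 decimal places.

Answer: 2.6758

Derivation:
Step 0: x=[3.0000 6.0000 14.0000] v=[2.0000 0.0000 0.0000]
Step 1: x=[4.0000 7.2500 13.0000] v=[2.0000 2.5000 -2.0000]
Step 2: x=[4.8125 9.1250 11.5625] v=[1.6250 3.7500 -2.8750]
Step 3: x=[5.5000 10.5313 10.5156] v=[1.3750 2.8125 -2.0938]
Step 4: x=[6.0704 10.6758 10.4726] v=[1.1407 0.2890 -0.0860]
Step 5: x=[6.2745 9.6182 11.4804] v=[0.4082 -2.1153 2.0156]
Step 6: x=[5.7459 8.1902 13.0227] v=[-1.0572 -2.8561 3.0845]
Step 7: x=[4.3919 7.3592 14.3569] v=[-2.7080 -1.6620 2.6683]
Max displacement = 2.6758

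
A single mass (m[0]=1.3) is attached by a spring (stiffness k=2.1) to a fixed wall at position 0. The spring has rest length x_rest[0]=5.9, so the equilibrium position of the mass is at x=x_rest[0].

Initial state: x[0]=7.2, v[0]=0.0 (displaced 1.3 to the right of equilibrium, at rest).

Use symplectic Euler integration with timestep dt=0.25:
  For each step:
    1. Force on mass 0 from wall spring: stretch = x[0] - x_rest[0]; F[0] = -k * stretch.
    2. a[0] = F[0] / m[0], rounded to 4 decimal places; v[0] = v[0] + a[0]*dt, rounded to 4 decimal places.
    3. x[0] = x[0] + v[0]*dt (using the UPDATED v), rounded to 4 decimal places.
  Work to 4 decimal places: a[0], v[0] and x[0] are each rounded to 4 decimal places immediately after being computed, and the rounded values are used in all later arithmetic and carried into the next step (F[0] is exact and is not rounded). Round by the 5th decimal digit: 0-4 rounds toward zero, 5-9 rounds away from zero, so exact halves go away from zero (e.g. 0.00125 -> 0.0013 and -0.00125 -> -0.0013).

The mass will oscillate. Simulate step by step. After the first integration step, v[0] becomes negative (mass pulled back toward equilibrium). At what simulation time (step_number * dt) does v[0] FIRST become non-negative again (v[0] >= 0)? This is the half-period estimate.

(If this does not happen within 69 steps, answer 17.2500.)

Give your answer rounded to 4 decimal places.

Answer: 2.5000

Derivation:
Step 0: x=[7.2000] v=[0.0000]
Step 1: x=[7.0688] v=[-0.5250]
Step 2: x=[6.8196] v=[-0.9970]
Step 3: x=[6.4775] v=[-1.3684]
Step 4: x=[6.0771] v=[-1.6016]
Step 5: x=[5.6588] v=[-1.6731]
Step 6: x=[5.2649] v=[-1.5757]
Step 7: x=[4.9351] v=[-1.3192]
Step 8: x=[4.7027] v=[-0.9295]
Step 9: x=[4.5912] v=[-0.4460]
Step 10: x=[4.6119] v=[0.0826]
First v>=0 after going negative at step 10, time=2.5000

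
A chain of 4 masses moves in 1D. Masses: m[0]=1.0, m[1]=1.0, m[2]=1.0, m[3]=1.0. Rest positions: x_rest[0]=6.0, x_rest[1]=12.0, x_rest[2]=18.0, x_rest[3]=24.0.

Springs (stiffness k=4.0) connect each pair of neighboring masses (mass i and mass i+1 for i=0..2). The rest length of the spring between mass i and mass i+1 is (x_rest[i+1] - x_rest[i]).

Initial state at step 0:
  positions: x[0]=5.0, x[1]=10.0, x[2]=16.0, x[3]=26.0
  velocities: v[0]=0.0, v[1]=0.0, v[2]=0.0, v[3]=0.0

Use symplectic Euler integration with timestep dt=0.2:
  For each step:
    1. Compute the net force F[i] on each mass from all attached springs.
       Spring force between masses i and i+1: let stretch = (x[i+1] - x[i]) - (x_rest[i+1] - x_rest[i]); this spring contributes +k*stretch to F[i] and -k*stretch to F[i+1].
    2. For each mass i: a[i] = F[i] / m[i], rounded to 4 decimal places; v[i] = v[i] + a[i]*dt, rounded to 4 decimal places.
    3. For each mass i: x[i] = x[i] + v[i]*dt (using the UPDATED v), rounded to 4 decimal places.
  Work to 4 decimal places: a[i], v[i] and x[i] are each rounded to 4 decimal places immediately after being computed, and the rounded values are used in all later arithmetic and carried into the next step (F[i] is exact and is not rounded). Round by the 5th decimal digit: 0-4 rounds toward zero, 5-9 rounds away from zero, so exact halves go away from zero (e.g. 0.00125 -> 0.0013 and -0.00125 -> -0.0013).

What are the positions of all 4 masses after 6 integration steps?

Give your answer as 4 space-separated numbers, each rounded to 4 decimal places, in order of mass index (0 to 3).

Step 0: x=[5.0000 10.0000 16.0000 26.0000] v=[0.0000 0.0000 0.0000 0.0000]
Step 1: x=[4.8400 10.1600 16.6400 25.3600] v=[-0.8000 0.8000 3.2000 -3.2000]
Step 2: x=[4.5712 10.5056 17.6384 24.2848] v=[-1.3440 1.7280 4.9920 -5.3760]
Step 3: x=[4.2919 11.0429 18.5590 23.1062] v=[-1.3965 2.6867 4.6029 -5.8931]
Step 4: x=[4.1328 11.7027 19.0046 22.1600] v=[-0.7957 3.2988 2.2278 -4.7309]
Step 5: x=[4.2248 12.3196 18.7867 21.6690] v=[0.4602 3.0844 -1.0894 -2.4552]
Step 6: x=[4.6520 12.6760 17.9953 21.6768] v=[2.1360 1.7822 -3.9572 0.0390]

Answer: 4.6520 12.6760 17.9953 21.6768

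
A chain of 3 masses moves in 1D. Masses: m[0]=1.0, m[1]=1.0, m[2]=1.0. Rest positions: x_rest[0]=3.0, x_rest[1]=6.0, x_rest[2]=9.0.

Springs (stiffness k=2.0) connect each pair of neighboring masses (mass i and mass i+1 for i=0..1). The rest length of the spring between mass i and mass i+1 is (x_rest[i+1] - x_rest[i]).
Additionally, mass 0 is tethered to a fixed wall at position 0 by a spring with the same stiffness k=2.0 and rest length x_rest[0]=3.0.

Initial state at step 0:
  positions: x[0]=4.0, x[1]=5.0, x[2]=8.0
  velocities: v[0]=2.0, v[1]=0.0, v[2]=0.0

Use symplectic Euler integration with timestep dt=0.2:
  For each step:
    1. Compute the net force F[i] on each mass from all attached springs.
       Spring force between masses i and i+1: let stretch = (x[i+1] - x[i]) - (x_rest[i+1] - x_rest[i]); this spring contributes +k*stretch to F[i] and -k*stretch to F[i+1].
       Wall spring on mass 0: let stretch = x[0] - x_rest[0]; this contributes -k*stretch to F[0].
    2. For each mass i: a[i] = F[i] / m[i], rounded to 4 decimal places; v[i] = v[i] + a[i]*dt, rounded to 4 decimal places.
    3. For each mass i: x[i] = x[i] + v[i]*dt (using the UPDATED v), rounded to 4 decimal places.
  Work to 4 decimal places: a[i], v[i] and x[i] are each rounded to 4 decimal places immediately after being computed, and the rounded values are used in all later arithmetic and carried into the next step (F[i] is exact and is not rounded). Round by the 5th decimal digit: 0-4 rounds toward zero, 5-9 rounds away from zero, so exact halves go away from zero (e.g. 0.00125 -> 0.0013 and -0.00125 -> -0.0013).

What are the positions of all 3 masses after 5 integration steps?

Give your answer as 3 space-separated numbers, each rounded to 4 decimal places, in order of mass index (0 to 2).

Step 0: x=[4.0000 5.0000 8.0000] v=[2.0000 0.0000 0.0000]
Step 1: x=[4.1600 5.1600 8.0000] v=[0.8000 0.8000 0.0000]
Step 2: x=[4.0672 5.4672 8.0128] v=[-0.4640 1.5360 0.0640]
Step 3: x=[3.7610 5.8660 8.0620] v=[-1.5309 1.9942 0.2458]
Step 4: x=[3.3223 6.2721 8.1755] v=[-2.1933 2.0306 0.5674]
Step 5: x=[2.8538 6.5945 8.3767] v=[-2.3423 1.6120 1.0060]

Answer: 2.8538 6.5945 8.3767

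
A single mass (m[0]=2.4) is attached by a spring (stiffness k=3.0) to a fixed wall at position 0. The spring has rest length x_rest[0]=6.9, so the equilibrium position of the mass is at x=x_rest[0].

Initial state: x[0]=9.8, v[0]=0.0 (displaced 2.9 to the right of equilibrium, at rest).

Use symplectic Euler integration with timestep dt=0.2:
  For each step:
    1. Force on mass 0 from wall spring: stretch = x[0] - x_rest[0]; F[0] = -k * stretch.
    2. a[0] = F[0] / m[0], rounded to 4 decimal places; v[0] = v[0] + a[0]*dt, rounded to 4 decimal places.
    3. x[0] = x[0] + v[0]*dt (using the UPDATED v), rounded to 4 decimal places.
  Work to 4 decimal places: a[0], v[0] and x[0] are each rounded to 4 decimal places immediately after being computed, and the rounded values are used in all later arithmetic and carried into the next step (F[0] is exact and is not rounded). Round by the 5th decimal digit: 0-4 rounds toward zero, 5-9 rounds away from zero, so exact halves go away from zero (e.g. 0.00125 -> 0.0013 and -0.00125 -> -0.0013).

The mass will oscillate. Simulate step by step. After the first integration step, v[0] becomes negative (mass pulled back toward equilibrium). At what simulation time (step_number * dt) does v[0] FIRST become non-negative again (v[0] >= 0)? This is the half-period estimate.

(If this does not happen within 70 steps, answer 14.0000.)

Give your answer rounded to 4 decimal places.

Answer: 3.0000

Derivation:
Step 0: x=[9.8000] v=[0.0000]
Step 1: x=[9.6550] v=[-0.7250]
Step 2: x=[9.3722] v=[-1.4138]
Step 3: x=[8.9658] v=[-2.0319]
Step 4: x=[8.4561] v=[-2.5484]
Step 5: x=[7.8686] v=[-2.9374]
Step 6: x=[7.2327] v=[-3.1796]
Step 7: x=[6.5801] v=[-3.2628]
Step 8: x=[5.9435] v=[-3.1828]
Step 9: x=[5.3548] v=[-2.9437]
Step 10: x=[4.8433] v=[-2.5574]
Step 11: x=[4.4347] v=[-2.0432]
Step 12: x=[4.1493] v=[-1.4269]
Step 13: x=[4.0015] v=[-0.7392]
Step 14: x=[3.9986] v=[-0.0146]
Step 15: x=[4.1408] v=[0.7108]
First v>=0 after going negative at step 15, time=3.0000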